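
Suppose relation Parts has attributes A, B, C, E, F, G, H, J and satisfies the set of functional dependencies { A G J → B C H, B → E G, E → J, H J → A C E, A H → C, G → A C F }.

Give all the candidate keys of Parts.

{B}; {E, G}; {G, J}

{B}⁺: B→EG adds E, G; E→J adds J; G→ACF adds A, C, F; AGJ→BCH adds H → {A, B, C, E, F, G, H, J}.
{E, G}⁺: E→J adds J; G→ACF adds A, C, F; AGJ→BCH adds B, H → {A, B, C, E, F, G, H, J}. Minimal: {G}⁺ = {A, C, F, G}; {E}⁺ = {E, J} — none reach the full schema.
{G, J}⁺: G→ACF adds A, C, F; AGJ→BCH adds B, H; B→EG adds E → {A, B, C, E, F, G, H, J}. Minimal: {J}⁺ = {J}; {G}⁺ = {A, C, F, G} — none reach the full schema.
Any other superkey contains one of these as a subset, so there are no further candidate keys.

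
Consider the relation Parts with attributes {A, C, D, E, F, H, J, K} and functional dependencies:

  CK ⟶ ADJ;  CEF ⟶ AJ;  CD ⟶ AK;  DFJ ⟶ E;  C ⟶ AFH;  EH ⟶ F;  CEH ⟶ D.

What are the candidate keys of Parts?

(C, D), (C, E), (C, K)

Attribute C never appears on the right-hand side of any dependency, so C must belong to every candidate key.
{C}⁺ = {A, C, F, H}, which is not all of the schema, so we must add further attributes.
{C, D}⁺: CD→AK adds A, K; C→AFH adds F, H; CK→ADJ adds J; DFJ→E adds E → {A, C, D, E, F, H, J, K}. Minimal: {D}⁺ = {D}; {C}⁺ = {A, C, F, H} — none reach the full schema.
{C, E}⁺: C→AFH adds A, F, H; CEH→D adds D; CEF→AJ adds J; CD→AK adds K → {A, C, D, E, F, H, J, K}. Minimal: {E}⁺ = {E}; {C}⁺ = {A, C, F, H} — none reach the full schema.
{C, K}⁺: CK→ADJ adds A, D, J; C→AFH adds F, H; DFJ→E adds E → {A, C, D, E, F, H, J, K}. Minimal: {K}⁺ = {K}; {C}⁺ = {A, C, F, H} — none reach the full schema.
Any other superkey contains one of these as a subset, so there are no further candidate keys.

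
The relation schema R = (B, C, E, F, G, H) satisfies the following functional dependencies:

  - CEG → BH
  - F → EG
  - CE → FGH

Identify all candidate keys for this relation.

{C, E}⁺: CE→FGH adds F, G, H; CEG→BH adds B → {B, C, E, F, G, H}. Minimal: {E}⁺ = {E}; {C}⁺ = {C} — none reach the full schema.
{C, F}⁺: F→EG adds E, G; CE→FGH adds H; CEG→BH adds B → {B, C, E, F, G, H}. Minimal: {F}⁺ = {E, F, G}; {C}⁺ = {C} — none reach the full schema.

(C, E), (C, F)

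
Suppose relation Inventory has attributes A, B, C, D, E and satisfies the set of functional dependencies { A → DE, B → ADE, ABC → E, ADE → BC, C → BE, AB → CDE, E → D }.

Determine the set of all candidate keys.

(A), (B), (C)

{A}⁺: A→DE adds D, E; ADE→BC adds B, C → {A, B, C, D, E}.
{B}⁺: B→ADE adds A, D, E; ADE→BC adds C → {A, B, C, D, E}.
{C}⁺: C→BE adds B, E; E→D adds D; B→ADE adds A → {A, B, C, D, E}.
Any other superkey contains one of these as a subset, so there are no further candidate keys.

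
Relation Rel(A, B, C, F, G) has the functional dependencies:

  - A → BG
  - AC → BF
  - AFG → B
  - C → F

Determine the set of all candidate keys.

Attributes A, C never appear on any right-hand side, so every candidate key must contain {A, C}.
{A, C}⁺ = {A, B, C, F, G}, which is all of the schema, so {A, C} is the only candidate key.

(A, C)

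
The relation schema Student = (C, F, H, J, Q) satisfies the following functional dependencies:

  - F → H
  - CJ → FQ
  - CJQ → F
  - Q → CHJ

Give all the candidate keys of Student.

{Q}⁺: Q→CHJ adds C, H, J; CJ→FQ adds F → {C, F, H, J, Q}.
{C, J}⁺: CJ→FQ adds F, Q; Q→CHJ adds H → {C, F, H, J, Q}. Minimal: {J}⁺ = {J}; {C}⁺ = {C} — none reach the full schema.
Any other superkey contains one of these as a subset, so there are no further candidate keys.

(Q), (C, J)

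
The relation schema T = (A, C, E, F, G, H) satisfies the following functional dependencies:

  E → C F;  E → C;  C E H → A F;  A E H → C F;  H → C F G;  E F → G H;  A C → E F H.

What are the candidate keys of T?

{E}, {A, C}, {A, H}

{E}⁺: E→CF adds C, F; EF→GH adds G, H; CEH→AF adds A → {A, C, E, F, G, H}.
{A, C}⁺: AC→EFH adds E, F, H; H→CFG adds G → {A, C, E, F, G, H}.
{A, H}⁺: H→CFG adds C, F, G; AC→EFH adds E → {A, C, E, F, G, H}.
Any other superkey contains one of these as a subset, so there are no further candidate keys.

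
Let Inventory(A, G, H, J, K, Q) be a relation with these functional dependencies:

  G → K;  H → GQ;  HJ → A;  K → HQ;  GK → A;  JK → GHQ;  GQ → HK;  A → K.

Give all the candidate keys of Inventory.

{A, J}, {G, J}, {H, J}, {J, K}

Attribute J never appears on the right-hand side of any dependency, so J must belong to every candidate key.
{J}⁺ = {J}, which is not all of the schema, so we must add further attributes.
{A, J}⁺: A→K adds K; K→HQ adds H, Q; JK→GHQ adds G → {A, G, H, J, K, Q}. Minimal: {J}⁺ = {J}; {A}⁺ = {A, G, H, K, Q} — none reach the full schema.
{G, J}⁺: G→K adds K; K→HQ adds H, Q; GK→A adds A → {A, G, H, J, K, Q}. Minimal: {J}⁺ = {J}; {G}⁺ = {A, G, H, K, Q} — none reach the full schema.
{H, J}⁺: H→GQ adds G, Q; HJ→A adds A; GQ→HK adds K → {A, G, H, J, K, Q}. Minimal: {J}⁺ = {J}; {H}⁺ = {A, G, H, K, Q} — none reach the full schema.
{J, K}⁺: K→HQ adds H, Q; JK→GHQ adds G; HJ→A adds A → {A, G, H, J, K, Q}. Minimal: {K}⁺ = {A, G, H, K, Q}; {J}⁺ = {J} — none reach the full schema.
Any other superkey contains one of these as a subset, so there are no further candidate keys.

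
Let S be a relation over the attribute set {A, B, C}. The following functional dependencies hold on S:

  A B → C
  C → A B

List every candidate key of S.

{C}⁺: C→AB adds A, B → {A, B, C}.
{A, B}⁺: AB→C adds C → {A, B, C}. Minimal: {B}⁺ = {B}; {A}⁺ = {A} — none reach the full schema.
Any other superkey contains one of these as a subset, so there are no further candidate keys.

{C}, {A, B}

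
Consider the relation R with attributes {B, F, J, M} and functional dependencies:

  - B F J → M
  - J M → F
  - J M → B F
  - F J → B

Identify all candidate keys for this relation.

{F, J}, {J, M}

Attribute J never appears on the right-hand side of any dependency, so J must belong to every candidate key.
{J}⁺ = {J}, which is not all of the schema, so we must add further attributes.
{F, J}⁺: FJ→B adds B; BFJ→M adds M → {B, F, J, M}. Minimal: {J}⁺ = {J}; {F}⁺ = {F} — none reach the full schema.
{J, M}⁺: JM→F adds F; JM→BF adds B → {B, F, J, M}. Minimal: {M}⁺ = {M}; {J}⁺ = {J} — none reach the full schema.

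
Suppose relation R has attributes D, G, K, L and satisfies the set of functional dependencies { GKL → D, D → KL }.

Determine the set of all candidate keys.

DG, GKL

Attribute G never appears on the right-hand side of any dependency, so G must belong to every candidate key.
{G}⁺ = {G}, which is not all of the schema, so we must add further attributes.
{D, G}⁺: D→KL adds K, L → {D, G, K, L}. Minimal: {G}⁺ = {G}; {D}⁺ = {D, K, L} — none reach the full schema.
{G, K, L}⁺: GKL→D adds D → {D, G, K, L}. Minimal: {K, L}⁺ = {K, L}; {G, L}⁺ = {G, L}; {G, K}⁺ = {G, K} — none reach the full schema.
Any other superkey contains one of these as a subset, so there are no further candidate keys.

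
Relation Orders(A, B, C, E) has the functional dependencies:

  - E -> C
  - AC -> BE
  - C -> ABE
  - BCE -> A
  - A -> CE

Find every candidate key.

A; C; E

{A}⁺: A→CE adds C, E; AC→BE adds B → {A, B, C, E}.
{C}⁺: C→ABE adds A, B, E → {A, B, C, E}.
{E}⁺: E→C adds C; C→ABE adds A, B → {A, B, C, E}.
Any other superkey contains one of these as a subset, so there are no further candidate keys.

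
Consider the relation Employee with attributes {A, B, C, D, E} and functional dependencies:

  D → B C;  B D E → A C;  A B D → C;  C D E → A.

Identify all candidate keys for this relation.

{D, E}⁺: D→BC adds B, C; BDE→AC adds A → {A, B, C, D, E}. Minimal: {E}⁺ = {E}; {D}⁺ = {B, C, D} — none reach the full schema.
No other minimal superkey exists.

DE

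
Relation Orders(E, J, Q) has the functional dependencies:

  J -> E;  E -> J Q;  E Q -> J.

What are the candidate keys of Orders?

{E}, {J}

{E}⁺: E→JQ adds J, Q → {E, J, Q}.
{J}⁺: J→E adds E; E→JQ adds Q → {E, J, Q}.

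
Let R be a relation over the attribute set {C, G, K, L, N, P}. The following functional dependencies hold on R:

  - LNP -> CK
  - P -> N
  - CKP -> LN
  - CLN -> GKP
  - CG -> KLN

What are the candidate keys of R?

{C, G}; {L, P}; {C, K, P}; {C, L, N}

{C, G}⁺: CG→KLN adds K, L, N; CLN→GKP adds P → {C, G, K, L, N, P}.
{L, P}⁺: P→N adds N; LNP→CK adds C, K; CLN→GKP adds G → {C, G, K, L, N, P}.
{C, K, P}⁺: P→N adds N; CKP→LN adds L; CLN→GKP adds G → {C, G, K, L, N, P}.
{C, L, N}⁺: CLN→GKP adds G, K, P → {C, G, K, L, N, P}.
Any other superkey contains one of these as a subset, so there are no further candidate keys.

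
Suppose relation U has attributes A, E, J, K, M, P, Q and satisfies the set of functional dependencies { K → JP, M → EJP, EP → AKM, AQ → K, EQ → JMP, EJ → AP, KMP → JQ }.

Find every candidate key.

{M}, {E, J}, {E, K}, {E, P}, {E, Q}

{M}⁺: M→EJP adds E, J, P; EP→AKM adds A, K; KMP→JQ adds Q → {A, E, J, K, M, P, Q}.
{E, J}⁺: EJ→AP adds A, P; EP→AKM adds K, M; KMP→JQ adds Q → {A, E, J, K, M, P, Q}. Minimal: {J}⁺ = {J}; {E}⁺ = {E} — none reach the full schema.
{E, K}⁺: K→JP adds J, P; EP→AKM adds A, M; KMP→JQ adds Q → {A, E, J, K, M, P, Q}. Minimal: {K}⁺ = {J, K, P}; {E}⁺ = {E} — none reach the full schema.
{E, P}⁺: EP→AKM adds A, K, M; KMP→JQ adds J, Q → {A, E, J, K, M, P, Q}. Minimal: {P}⁺ = {P}; {E}⁺ = {E} — none reach the full schema.
{E, Q}⁺: EQ→JMP adds J, M, P; EJ→AP adds A; EP→AKM adds K → {A, E, J, K, M, P, Q}. Minimal: {Q}⁺ = {Q}; {E}⁺ = {E} — none reach the full schema.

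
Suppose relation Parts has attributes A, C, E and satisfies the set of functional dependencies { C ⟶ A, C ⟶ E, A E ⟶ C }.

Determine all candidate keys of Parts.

C, AE

{C}⁺: C→A adds A; C→E adds E → {A, C, E}.
{A, E}⁺: AE→C adds C → {A, C, E}.
Any other superkey contains one of these as a subset, so there are no further candidate keys.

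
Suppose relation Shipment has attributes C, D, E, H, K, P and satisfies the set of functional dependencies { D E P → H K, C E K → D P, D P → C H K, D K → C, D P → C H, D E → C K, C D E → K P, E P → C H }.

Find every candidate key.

Attribute E never appears on the right-hand side of any dependency, so E must belong to every candidate key.
{E}⁺ = {E}, which is not all of the schema, so we must add further attributes.
{D, E}⁺: DE→CK adds C, K; CDE→KP adds P; EP→CH adds H → {C, D, E, H, K, P}.
{C, E, K}⁺: CEK→DP adds D, P; DP→CHK adds H → {C, D, E, H, K, P}.
{E, K, P}⁺: EP→CH adds C, H; CEK→DP adds D → {C, D, E, H, K, P}.

(D, E), (C, E, K), (E, K, P)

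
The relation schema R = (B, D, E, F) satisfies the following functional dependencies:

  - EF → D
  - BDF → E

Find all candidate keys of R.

(B, D, F), (B, E, F)

Attributes B, F never appear on any right-hand side, so every candidate key must contain {B, F}.
{B, F}⁺ = {B, F}, which is not all of the schema, so we must add further attributes.
{B, D, F}⁺: BDF→E adds E → {B, D, E, F}.
{B, E, F}⁺: EF→D adds D → {B, D, E, F}.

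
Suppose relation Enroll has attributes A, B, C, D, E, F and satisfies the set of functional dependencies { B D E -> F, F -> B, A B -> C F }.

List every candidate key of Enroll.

{A, B, D, E}; {A, D, E, F}

Attributes A, D, E never appear on any right-hand side, so every candidate key must contain {A, D, E}.
{A, D, E}⁺ = {A, D, E}, which is not all of the schema, so we must add further attributes.
{A, B, D, E}⁺: BDE→F adds F; AB→CF adds C → {A, B, C, D, E, F}. Minimal: {B, D, E}⁺ = {B, D, E, F}; {A, D, E}⁺ = {A, D, E}; {A, B, E}⁺ = {A, B, C, E, F}; … — none reach the full schema.
{A, D, E, F}⁺: F→B adds B; AB→CF adds C → {A, B, C, D, E, F}. Minimal: {D, E, F}⁺ = {B, D, E, F}; {A, E, F}⁺ = {A, B, C, E, F}; {A, D, F}⁺ = {A, B, C, D, F}; … — none reach the full schema.
Any other superkey contains one of these as a subset, so there are no further candidate keys.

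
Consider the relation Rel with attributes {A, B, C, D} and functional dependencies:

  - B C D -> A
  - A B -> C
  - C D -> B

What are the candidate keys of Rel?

(C, D), (A, B, D)

Attribute D never appears on the right-hand side of any dependency, so D must belong to every candidate key.
{D}⁺ = {D}, which is not all of the schema, so we must add further attributes.
{C, D}⁺: CD→B adds B; BCD→A adds A → {A, B, C, D}. Minimal: {D}⁺ = {D}; {C}⁺ = {C} — none reach the full schema.
{A, B, D}⁺: AB→C adds C → {A, B, C, D}. Minimal: {B, D}⁺ = {B, D}; {A, D}⁺ = {A, D}; {A, B}⁺ = {A, B, C} — none reach the full schema.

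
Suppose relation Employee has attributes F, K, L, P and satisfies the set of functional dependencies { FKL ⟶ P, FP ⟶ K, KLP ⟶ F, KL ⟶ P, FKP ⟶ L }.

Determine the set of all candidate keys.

{F, P}⁺: FP→K adds K; FKP→L adds L → {F, K, L, P}.
{K, L}⁺: KL→P adds P; KLP→F adds F → {F, K, L, P}.

FP, KL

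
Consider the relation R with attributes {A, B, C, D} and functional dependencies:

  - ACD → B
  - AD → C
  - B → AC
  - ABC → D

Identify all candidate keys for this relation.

{B}⁺: B→AC adds A, C; ABC→D adds D → {A, B, C, D}.
{A, D}⁺: AD→C adds C; ACD→B adds B → {A, B, C, D}. Minimal: {D}⁺ = {D}; {A}⁺ = {A} — none reach the full schema.

B, AD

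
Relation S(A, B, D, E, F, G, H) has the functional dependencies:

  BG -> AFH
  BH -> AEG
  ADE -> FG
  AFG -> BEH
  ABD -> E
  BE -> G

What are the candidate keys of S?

{A, B, D}; {A, D, E}; {B, D, E}; {B, D, G}; {B, D, H}; {A, D, F, G}

{A, B, D}⁺: ABD→E adds E; BE→G adds G; BG→AFH adds F, H → {A, B, D, E, F, G, H}.
{A, D, E}⁺: ADE→FG adds F, G; AFG→BEH adds B, H → {A, B, D, E, F, G, H}.
{B, D, E}⁺: BE→G adds G; BG→AFH adds A, F, H → {A, B, D, E, F, G, H}.
{B, D, G}⁺: BG→AFH adds A, F, H; BH→AEG adds E → {A, B, D, E, F, G, H}.
{B, D, H}⁺: BH→AEG adds A, E, G; ADE→FG adds F → {A, B, D, E, F, G, H}.
{A, D, F, G}⁺: AFG→BEH adds B, E, H → {A, B, D, E, F, G, H}.
Any other superkey contains one of these as a subset, so there are no further candidate keys.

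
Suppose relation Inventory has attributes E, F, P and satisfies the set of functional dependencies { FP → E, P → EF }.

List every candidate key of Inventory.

Attribute P never appears on the right-hand side of any dependency, so P must belong to every candidate key.
{P}⁺ = {E, F, P}, which is all of the schema, so {P} is the only candidate key.

(P)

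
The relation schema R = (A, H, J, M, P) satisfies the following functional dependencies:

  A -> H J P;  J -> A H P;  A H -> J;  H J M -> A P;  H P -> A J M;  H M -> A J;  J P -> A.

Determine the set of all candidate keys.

{A}⁺: A→HJP adds H, J, P; HP→AJM adds M → {A, H, J, M, P}.
{J}⁺: J→AHP adds A, H, P; HP→AJM adds M → {A, H, J, M, P}.
{H, M}⁺: HM→AJ adds A, J; A→HJP adds P → {A, H, J, M, P}. Minimal: {M}⁺ = {M}; {H}⁺ = {H} — none reach the full schema.
{H, P}⁺: HP→AJM adds A, J, M → {A, H, J, M, P}. Minimal: {P}⁺ = {P}; {H}⁺ = {H} — none reach the full schema.

A, J, HM, HP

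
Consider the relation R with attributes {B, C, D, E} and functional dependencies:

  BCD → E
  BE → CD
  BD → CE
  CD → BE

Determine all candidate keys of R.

{B, D}; {B, E}; {C, D}

{B, D}⁺: BD→CE adds C, E → {B, C, D, E}.
{B, E}⁺: BE→CD adds C, D → {B, C, D, E}.
{C, D}⁺: CD→BE adds B, E → {B, C, D, E}.
Any other superkey contains one of these as a subset, so there are no further candidate keys.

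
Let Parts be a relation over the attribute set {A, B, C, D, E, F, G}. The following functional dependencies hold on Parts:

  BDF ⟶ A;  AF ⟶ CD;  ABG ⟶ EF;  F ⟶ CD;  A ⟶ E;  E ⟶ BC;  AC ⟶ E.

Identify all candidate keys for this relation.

{A, G}⁺: A→E adds E; E→BC adds B, C; ABG→EF adds F; F→CD adds D → {A, B, C, D, E, F, G}. Minimal: {G}⁺ = {G}; {A}⁺ = {A, B, C, E} — none reach the full schema.
{B, F, G}⁺: F→CD adds C, D; BDF→A adds A; ABG→EF adds E → {A, B, C, D, E, F, G}. Minimal: {F, G}⁺ = {C, D, F, G}; {B, G}⁺ = {B, G}; {B, F}⁺ = {A, B, C, D, E, F} — none reach the full schema.
{E, F, G}⁺: F→CD adds C, D; E→BC adds B; BDF→A adds A → {A, B, C, D, E, F, G}. Minimal: {F, G}⁺ = {C, D, F, G}; {E, G}⁺ = {B, C, E, G}; {E, F}⁺ = {A, B, C, D, E, F} — none reach the full schema.
Any other superkey contains one of these as a subset, so there are no further candidate keys.

AG, BFG, EFG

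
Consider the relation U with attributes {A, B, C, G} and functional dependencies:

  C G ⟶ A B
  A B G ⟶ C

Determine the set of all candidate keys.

Attribute G never appears on the right-hand side of any dependency, so G must belong to every candidate key.
{G}⁺ = {G}, which is not all of the schema, so we must add further attributes.
{C, G}⁺: CG→AB adds A, B → {A, B, C, G}. Minimal: {G}⁺ = {G}; {C}⁺ = {C} — none reach the full schema.
{A, B, G}⁺: ABG→C adds C → {A, B, C, G}. Minimal: {B, G}⁺ = {B, G}; {A, G}⁺ = {A, G}; {A, B}⁺ = {A, B} — none reach the full schema.
Any other superkey contains one of these as a subset, so there are no further candidate keys.

{C, G}; {A, B, G}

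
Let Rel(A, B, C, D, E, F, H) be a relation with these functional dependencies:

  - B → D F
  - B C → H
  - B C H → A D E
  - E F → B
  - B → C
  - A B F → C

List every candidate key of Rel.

{B}⁺: B→DF adds D, F; B→C adds C; BC→H adds H; BCH→ADE adds A, E → {A, B, C, D, E, F, H}.
{E, F}⁺: EF→B adds B; B→C adds C; B→DF adds D; BC→H adds H; BCH→ADE adds A → {A, B, C, D, E, F, H}. Minimal: {F}⁺ = {F}; {E}⁺ = {E} — none reach the full schema.

(B), (E, F)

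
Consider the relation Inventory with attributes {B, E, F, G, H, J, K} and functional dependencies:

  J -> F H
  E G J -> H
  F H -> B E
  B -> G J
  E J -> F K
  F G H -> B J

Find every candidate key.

{B}; {J}; {F, H}

{B}⁺: B→GJ adds G, J; J→FH adds F, H; FH→BE adds E; EJ→FK adds K → {B, E, F, G, H, J, K}.
{J}⁺: J→FH adds F, H; FH→BE adds B, E; B→GJ adds G; EJ→FK adds K → {B, E, F, G, H, J, K}.
{F, H}⁺: FH→BE adds B, E; B→GJ adds G, J; EJ→FK adds K → {B, E, F, G, H, J, K}. Minimal: {H}⁺ = {H}; {F}⁺ = {F} — none reach the full schema.
Any other superkey contains one of these as a subset, so there are no further candidate keys.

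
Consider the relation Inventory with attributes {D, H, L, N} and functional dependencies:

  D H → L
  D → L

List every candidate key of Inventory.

(D, H, N)

Attributes D, H, N never appear on any right-hand side, so every candidate key must contain {D, H, N}.
{D, H, N}⁺ = {D, H, L, N}, which is all of the schema, so {D, H, N} is the only candidate key.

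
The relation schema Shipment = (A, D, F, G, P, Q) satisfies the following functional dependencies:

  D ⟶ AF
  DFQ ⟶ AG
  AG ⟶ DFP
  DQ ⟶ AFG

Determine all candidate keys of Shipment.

Attribute Q never appears on the right-hand side of any dependency, so Q must belong to every candidate key.
{Q}⁺ = {Q}, which is not all of the schema, so we must add further attributes.
{D, Q}⁺: D→AF adds A, F; DFQ→AG adds G; AG→DFP adds P → {A, D, F, G, P, Q}. Minimal: {Q}⁺ = {Q}; {D}⁺ = {A, D, F} — none reach the full schema.
{A, G, Q}⁺: AG→DFP adds D, F, P → {A, D, F, G, P, Q}. Minimal: {G, Q}⁺ = {G, Q}; {A, Q}⁺ = {A, Q}; {A, G}⁺ = {A, D, F, G, P} — none reach the full schema.

{D, Q}, {A, G, Q}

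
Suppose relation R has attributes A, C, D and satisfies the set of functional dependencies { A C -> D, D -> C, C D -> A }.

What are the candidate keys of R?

{D}; {A, C}

{D}⁺: D→C adds C; CD→A adds A → {A, C, D}.
{A, C}⁺: AC→D adds D → {A, C, D}. Minimal: {C}⁺ = {C}; {A}⁺ = {A} — none reach the full schema.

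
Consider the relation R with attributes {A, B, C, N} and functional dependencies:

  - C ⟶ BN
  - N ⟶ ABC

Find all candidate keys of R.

{C}, {N}

{C}⁺: C→BN adds B, N; N→ABC adds A → {A, B, C, N}.
{N}⁺: N→ABC adds A, B, C → {A, B, C, N}.
Any other superkey contains one of these as a subset, so there are no further candidate keys.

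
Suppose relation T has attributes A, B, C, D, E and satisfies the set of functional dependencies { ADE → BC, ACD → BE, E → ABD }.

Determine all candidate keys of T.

{E}⁺: E→ABD adds A, B, D; ADE→BC adds C → {A, B, C, D, E}.
{A, C, D}⁺: ACD→BE adds B, E → {A, B, C, D, E}. Minimal: {C, D}⁺ = {C, D}; {A, D}⁺ = {A, D}; {A, C}⁺ = {A, C} — none reach the full schema.

E, ACD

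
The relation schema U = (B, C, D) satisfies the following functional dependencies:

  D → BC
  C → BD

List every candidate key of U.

{C}⁺: C→BD adds B, D → {B, C, D}.
{D}⁺: D→BC adds B, C → {B, C, D}.

{C}, {D}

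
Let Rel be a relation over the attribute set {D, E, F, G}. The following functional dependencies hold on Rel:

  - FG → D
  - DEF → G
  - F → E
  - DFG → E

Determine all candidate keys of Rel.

Attribute F never appears on the right-hand side of any dependency, so F must belong to every candidate key.
{F}⁺ = {E, F}, which is not all of the schema, so we must add further attributes.
{D, F}⁺: F→E adds E; DEF→G adds G → {D, E, F, G}.
{F, G}⁺: FG→D adds D; F→E adds E → {D, E, F, G}.

DF, FG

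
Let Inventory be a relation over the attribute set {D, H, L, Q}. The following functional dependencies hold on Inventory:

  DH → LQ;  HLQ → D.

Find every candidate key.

DH; HLQ

Attribute H never appears on the right-hand side of any dependency, so H must belong to every candidate key.
{H}⁺ = {H}, which is not all of the schema, so we must add further attributes.
{D, H}⁺: DH→LQ adds L, Q → {D, H, L, Q}.
{H, L, Q}⁺: HLQ→D adds D → {D, H, L, Q}.
Any other superkey contains one of these as a subset, so there are no further candidate keys.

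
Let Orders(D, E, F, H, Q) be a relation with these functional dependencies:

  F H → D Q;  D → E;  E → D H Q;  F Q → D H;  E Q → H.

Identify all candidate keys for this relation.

{D, F}, {E, F}, {F, H}, {F, Q}

Attribute F never appears on the right-hand side of any dependency, so F must belong to every candidate key.
{F}⁺ = {F}, which is not all of the schema, so we must add further attributes.
{D, F}⁺: D→E adds E; E→DHQ adds H, Q → {D, E, F, H, Q}. Minimal: {F}⁺ = {F}; {D}⁺ = {D, E, H, Q} — none reach the full schema.
{E, F}⁺: E→DHQ adds D, H, Q → {D, E, F, H, Q}. Minimal: {F}⁺ = {F}; {E}⁺ = {D, E, H, Q} — none reach the full schema.
{F, H}⁺: FH→DQ adds D, Q; D→E adds E → {D, E, F, H, Q}. Minimal: {H}⁺ = {H}; {F}⁺ = {F} — none reach the full schema.
{F, Q}⁺: FQ→DH adds D, H; D→E adds E → {D, E, F, H, Q}. Minimal: {Q}⁺ = {Q}; {F}⁺ = {F} — none reach the full schema.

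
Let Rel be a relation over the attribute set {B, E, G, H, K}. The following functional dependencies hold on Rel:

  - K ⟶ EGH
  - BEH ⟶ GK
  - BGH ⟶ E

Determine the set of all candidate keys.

Attribute B never appears on the right-hand side of any dependency, so B must belong to every candidate key.
{B}⁺ = {B}, which is not all of the schema, so we must add further attributes.
{B, K}⁺: K→EGH adds E, G, H → {B, E, G, H, K}.
{B, E, H}⁺: BEH→GK adds G, K → {B, E, G, H, K}.
{B, G, H}⁺: BGH→E adds E; BEH→GK adds K → {B, E, G, H, K}.

(B, K), (B, E, H), (B, G, H)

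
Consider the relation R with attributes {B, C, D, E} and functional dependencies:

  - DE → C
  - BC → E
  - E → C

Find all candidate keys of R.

{B, C, D}, {B, D, E}

Attributes B, D never appear on any right-hand side, so every candidate key must contain {B, D}.
{B, D}⁺ = {B, D}, which is not all of the schema, so we must add further attributes.
{B, C, D}⁺: BC→E adds E → {B, C, D, E}. Minimal: {C, D}⁺ = {C, D}; {B, D}⁺ = {B, D}; {B, C}⁺ = {B, C, E} — none reach the full schema.
{B, D, E}⁺: DE→C adds C → {B, C, D, E}. Minimal: {D, E}⁺ = {C, D, E}; {B, E}⁺ = {B, C, E}; {B, D}⁺ = {B, D} — none reach the full schema.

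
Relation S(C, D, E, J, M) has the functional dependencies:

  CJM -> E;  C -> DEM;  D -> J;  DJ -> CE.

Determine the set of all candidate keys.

{C}; {D}

{C}⁺: C→DEM adds D, E, M; D→J adds J → {C, D, E, J, M}.
{D}⁺: D→J adds J; DJ→CE adds C, E; C→DEM adds M → {C, D, E, J, M}.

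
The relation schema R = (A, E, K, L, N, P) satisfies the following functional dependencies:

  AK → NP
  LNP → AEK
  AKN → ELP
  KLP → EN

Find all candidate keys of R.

AK; KLP; LNP

{A, K}⁺: AK→NP adds N, P; AKN→ELP adds E, L → {A, E, K, L, N, P}. Minimal: {K}⁺ = {K}; {A}⁺ = {A} — none reach the full schema.
{K, L, P}⁺: KLP→EN adds E, N; LNP→AEK adds A → {A, E, K, L, N, P}. Minimal: {L, P}⁺ = {L, P}; {K, P}⁺ = {K, P}; {K, L}⁺ = {K, L} — none reach the full schema.
{L, N, P}⁺: LNP→AEK adds A, E, K → {A, E, K, L, N, P}. Minimal: {N, P}⁺ = {N, P}; {L, P}⁺ = {L, P}; {L, N}⁺ = {L, N} — none reach the full schema.
Any other superkey contains one of these as a subset, so there are no further candidate keys.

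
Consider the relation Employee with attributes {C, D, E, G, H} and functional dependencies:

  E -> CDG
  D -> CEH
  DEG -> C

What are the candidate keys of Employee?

{D}, {E}

{D}⁺: D→CEH adds C, E, H; E→CDG adds G → {C, D, E, G, H}.
{E}⁺: E→CDG adds C, D, G; D→CEH adds H → {C, D, E, G, H}.
Any other superkey contains one of these as a subset, so there are no further candidate keys.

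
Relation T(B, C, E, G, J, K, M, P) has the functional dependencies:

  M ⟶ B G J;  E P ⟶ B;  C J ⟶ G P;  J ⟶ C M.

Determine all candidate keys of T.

(E, J, K), (E, K, M)

{E, J, K}⁺: J→CM adds C, M; M→BGJ adds B, G; CJ→GP adds P → {B, C, E, G, J, K, M, P}.
{E, K, M}⁺: M→BGJ adds B, G, J; J→CM adds C; CJ→GP adds P → {B, C, E, G, J, K, M, P}.
Any other superkey contains one of these as a subset, so there are no further candidate keys.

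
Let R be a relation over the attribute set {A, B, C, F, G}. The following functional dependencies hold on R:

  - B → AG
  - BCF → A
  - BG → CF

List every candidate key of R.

(B)

Attribute B never appears on the right-hand side of any dependency, so B must belong to every candidate key.
{B}⁺ = {A, B, C, F, G}, which is all of the schema, so {B} is the only candidate key.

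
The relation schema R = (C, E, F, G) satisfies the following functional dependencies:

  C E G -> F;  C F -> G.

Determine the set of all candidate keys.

CEF, CEG

Attributes C, E never appear on any right-hand side, so every candidate key must contain {C, E}.
{C, E}⁺ = {C, E}, which is not all of the schema, so we must add further attributes.
{C, E, F}⁺: CF→G adds G → {C, E, F, G}.
{C, E, G}⁺: CEG→F adds F → {C, E, F, G}.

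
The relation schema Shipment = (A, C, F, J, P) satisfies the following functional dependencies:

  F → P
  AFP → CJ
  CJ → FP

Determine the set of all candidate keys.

{A, F}, {A, C, J}

Attribute A never appears on the right-hand side of any dependency, so A must belong to every candidate key.
{A}⁺ = {A}, which is not all of the schema, so we must add further attributes.
{A, F}⁺: F→P adds P; AFP→CJ adds C, J → {A, C, F, J, P}. Minimal: {F}⁺ = {F, P}; {A}⁺ = {A} — none reach the full schema.
{A, C, J}⁺: CJ→FP adds F, P → {A, C, F, J, P}. Minimal: {C, J}⁺ = {C, F, J, P}; {A, J}⁺ = {A, J}; {A, C}⁺ = {A, C} — none reach the full schema.
Any other superkey contains one of these as a subset, so there are no further candidate keys.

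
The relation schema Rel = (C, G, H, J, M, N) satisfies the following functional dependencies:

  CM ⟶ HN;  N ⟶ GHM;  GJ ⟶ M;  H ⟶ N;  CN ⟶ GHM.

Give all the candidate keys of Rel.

Attributes C, J never appear on any right-hand side, so every candidate key must contain {C, J}.
{C, J}⁺ = {C, J}, which is not all of the schema, so we must add further attributes.
{C, G, J}⁺: GJ→M adds M; CM→HN adds H, N → {C, G, H, J, M, N}. Minimal: {G, J}⁺ = {G, J, M}; {C, J}⁺ = {C, J}; {C, G}⁺ = {C, G} — none reach the full schema.
{C, H, J}⁺: H→N adds N; CN→GHM adds G, M → {C, G, H, J, M, N}. Minimal: {H, J}⁺ = {G, H, J, M, N}; {C, J}⁺ = {C, J}; {C, H}⁺ = {C, G, H, M, N} — none reach the full schema.
{C, J, M}⁺: CM→HN adds H, N; N→GHM adds G → {C, G, H, J, M, N}. Minimal: {J, M}⁺ = {J, M}; {C, M}⁺ = {C, G, H, M, N}; {C, J}⁺ = {C, J} — none reach the full schema.
{C, J, N}⁺: N→GHM adds G, H, M → {C, G, H, J, M, N}. Minimal: {J, N}⁺ = {G, H, J, M, N}; {C, N}⁺ = {C, G, H, M, N}; {C, J}⁺ = {C, J} — none reach the full schema.
Any other superkey contains one of these as a subset, so there are no further candidate keys.

{C, G, J}, {C, H, J}, {C, J, M}, {C, J, N}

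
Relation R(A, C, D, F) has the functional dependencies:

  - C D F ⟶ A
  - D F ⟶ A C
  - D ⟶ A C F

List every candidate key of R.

{D}

Attribute D never appears on the right-hand side of any dependency, so D must belong to every candidate key.
{D}⁺ = {A, C, D, F}, which is all of the schema, so {D} is the only candidate key.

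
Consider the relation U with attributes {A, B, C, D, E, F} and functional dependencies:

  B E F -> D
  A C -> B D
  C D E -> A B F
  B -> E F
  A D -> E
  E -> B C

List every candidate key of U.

{B}, {E}, {A, C}, {A, D}

{B}⁺: B→EF adds E, F; E→BC adds C; BEF→D adds D; CDE→ABF adds A → {A, B, C, D, E, F}.
{E}⁺: E→BC adds B, C; B→EF adds F; BEF→D adds D; CDE→ABF adds A → {A, B, C, D, E, F}.
{A, C}⁺: AC→BD adds B, D; B→EF adds E, F → {A, B, C, D, E, F}.
{A, D}⁺: AD→E adds E; E→BC adds B, C; CDE→ABF adds F → {A, B, C, D, E, F}.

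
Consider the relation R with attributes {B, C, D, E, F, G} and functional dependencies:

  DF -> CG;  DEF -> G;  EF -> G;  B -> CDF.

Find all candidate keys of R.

(B, E)

{B, E}⁺: B→CDF adds C, D, F; DF→CG adds G → {B, C, D, E, F, G}. Minimal: {E}⁺ = {E}; {B}⁺ = {B, C, D, F, G} — none reach the full schema.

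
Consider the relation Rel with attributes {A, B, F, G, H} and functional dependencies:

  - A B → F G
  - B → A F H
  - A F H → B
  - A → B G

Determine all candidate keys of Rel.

{A}; {B}

{A}⁺: A→BG adds B, G; AB→FG adds F; B→AFH adds H → {A, B, F, G, H}.
{B}⁺: B→AFH adds A, F, H; A→BG adds G → {A, B, F, G, H}.
Any other superkey contains one of these as a subset, so there are no further candidate keys.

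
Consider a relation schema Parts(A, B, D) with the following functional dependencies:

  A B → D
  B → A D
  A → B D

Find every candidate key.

{A}⁺: A→BD adds B, D → {A, B, D}.
{B}⁺: B→AD adds A, D → {A, B, D}.
Any other superkey contains one of these as a subset, so there are no further candidate keys.

(A), (B)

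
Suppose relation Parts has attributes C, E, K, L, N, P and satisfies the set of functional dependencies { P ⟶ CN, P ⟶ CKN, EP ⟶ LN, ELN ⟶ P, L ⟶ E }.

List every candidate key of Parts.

{E, P}; {L, N}; {L, P}

{E, P}⁺: P→CN adds C, N; P→CKN adds K; EP→LN adds L → {C, E, K, L, N, P}.
{L, N}⁺: L→E adds E; ELN→P adds P; P→CN adds C; P→CKN adds K → {C, E, K, L, N, P}.
{L, P}⁺: P→CN adds C, N; P→CKN adds K; L→E adds E → {C, E, K, L, N, P}.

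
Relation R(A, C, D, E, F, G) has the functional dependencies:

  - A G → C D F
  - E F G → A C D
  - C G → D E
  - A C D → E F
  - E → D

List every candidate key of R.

{A, G}, {C, F, G}, {E, F, G}

Attribute G never appears on the right-hand side of any dependency, so G must belong to every candidate key.
{G}⁺ = {G}, which is not all of the schema, so we must add further attributes.
{A, G}⁺: AG→CDF adds C, D, F; CG→DE adds E → {A, C, D, E, F, G}. Minimal: {G}⁺ = {G}; {A}⁺ = {A} — none reach the full schema.
{C, F, G}⁺: CG→DE adds D, E; EFG→ACD adds A → {A, C, D, E, F, G}. Minimal: {F, G}⁺ = {F, G}; {C, G}⁺ = {C, D, E, G}; {C, F}⁺ = {C, F} — none reach the full schema.
{E, F, G}⁺: EFG→ACD adds A, C, D → {A, C, D, E, F, G}. Minimal: {F, G}⁺ = {F, G}; {E, G}⁺ = {D, E, G}; {E, F}⁺ = {D, E, F} — none reach the full schema.
Any other superkey contains one of these as a subset, so there are no further candidate keys.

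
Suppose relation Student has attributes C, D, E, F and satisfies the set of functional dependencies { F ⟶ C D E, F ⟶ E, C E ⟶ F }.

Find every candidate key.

{F}⁺: F→CDE adds C, D, E → {C, D, E, F}.
{C, E}⁺: CE→F adds F; F→CDE adds D → {C, D, E, F}. Minimal: {E}⁺ = {E}; {C}⁺ = {C} — none reach the full schema.
Any other superkey contains one of these as a subset, so there are no further candidate keys.

F, CE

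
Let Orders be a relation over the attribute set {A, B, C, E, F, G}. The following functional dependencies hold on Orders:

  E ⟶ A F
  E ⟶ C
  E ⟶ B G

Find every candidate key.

{E}⁺: E→AF adds A, F; E→C adds C; E→BG adds B, G → {A, B, C, E, F, G}.
No other minimal superkey exists.

{E}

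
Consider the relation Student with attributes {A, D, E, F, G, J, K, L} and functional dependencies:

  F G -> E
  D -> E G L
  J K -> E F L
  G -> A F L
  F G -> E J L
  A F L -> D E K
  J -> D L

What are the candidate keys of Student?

{D}⁺: D→EGL adds E, G, L; G→AFL adds A, F; FG→EJL adds J; AFL→DEK adds K → {A, D, E, F, G, J, K, L}.
{G}⁺: G→AFL adds A, F, L; FG→EJL adds E, J; AFL→DEK adds D, K → {A, D, E, F, G, J, K, L}.
{J}⁺: J→DL adds D, L; D→EGL adds E, G; G→AFL adds A, F; AFL→DEK adds K → {A, D, E, F, G, J, K, L}.
{A, F, L}⁺: AFL→DEK adds D, E, K; D→EGL adds G; FG→EJL adds J → {A, D, E, F, G, J, K, L}. Minimal: {F, L}⁺ = {F, L}; {A, L}⁺ = {A, L}; {A, F}⁺ = {A, F} — none reach the full schema.
Any other superkey contains one of these as a subset, so there are no further candidate keys.

{D}; {G}; {J}; {A, F, L}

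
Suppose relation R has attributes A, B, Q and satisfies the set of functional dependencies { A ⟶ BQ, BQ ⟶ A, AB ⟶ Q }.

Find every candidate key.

(A); (B, Q)

{A}⁺: A→BQ adds B, Q → {A, B, Q}.
{B, Q}⁺: BQ→A adds A → {A, B, Q}. Minimal: {Q}⁺ = {Q}; {B}⁺ = {B} — none reach the full schema.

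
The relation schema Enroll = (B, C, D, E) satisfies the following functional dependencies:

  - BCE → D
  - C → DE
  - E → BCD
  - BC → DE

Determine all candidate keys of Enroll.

{C}⁺: C→DE adds D, E; E→BCD adds B → {B, C, D, E}.
{E}⁺: E→BCD adds B, C, D → {B, C, D, E}.
Any other superkey contains one of these as a subset, so there are no further candidate keys.

{C}; {E}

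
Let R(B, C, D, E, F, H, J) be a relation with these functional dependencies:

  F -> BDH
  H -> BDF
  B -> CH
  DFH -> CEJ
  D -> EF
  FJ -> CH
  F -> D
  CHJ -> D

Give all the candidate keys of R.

{B}, {D}, {F}, {H}

{B}⁺: B→CH adds C, H; H→BDF adds D, F; DFH→CEJ adds E, J → {B, C, D, E, F, H, J}.
{D}⁺: D→EF adds E, F; F→BDH adds B, H; B→CH adds C; DFH→CEJ adds J → {B, C, D, E, F, H, J}.
{F}⁺: F→BDH adds B, D, H; B→CH adds C; DFH→CEJ adds E, J → {B, C, D, E, F, H, J}.
{H}⁺: H→BDF adds B, D, F; B→CH adds C; DFH→CEJ adds E, J → {B, C, D, E, F, H, J}.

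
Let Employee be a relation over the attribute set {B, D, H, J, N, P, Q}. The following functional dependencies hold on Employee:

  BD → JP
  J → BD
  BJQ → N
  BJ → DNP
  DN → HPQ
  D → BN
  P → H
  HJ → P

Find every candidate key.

{D}⁺: D→BN adds B, N; BD→JP adds J, P; DN→HPQ adds H, Q → {B, D, H, J, N, P, Q}.
{J}⁺: J→BD adds B, D; BJ→DNP adds N, P; DN→HPQ adds H, Q → {B, D, H, J, N, P, Q}.

{D}, {J}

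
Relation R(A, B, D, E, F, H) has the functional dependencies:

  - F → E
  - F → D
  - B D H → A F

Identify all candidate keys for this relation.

{B, D, H}, {B, F, H}

Attributes B, H never appear on any right-hand side, so every candidate key must contain {B, H}.
{B, H}⁺ = {B, H}, which is not all of the schema, so we must add further attributes.
{B, D, H}⁺: BDH→AF adds A, F; F→E adds E → {A, B, D, E, F, H}. Minimal: {D, H}⁺ = {D, H}; {B, H}⁺ = {B, H}; {B, D}⁺ = {B, D} — none reach the full schema.
{B, F, H}⁺: F→E adds E; F→D adds D; BDH→AF adds A → {A, B, D, E, F, H}. Minimal: {F, H}⁺ = {D, E, F, H}; {B, H}⁺ = {B, H}; {B, F}⁺ = {B, D, E, F} — none reach the full schema.
Any other superkey contains one of these as a subset, so there are no further candidate keys.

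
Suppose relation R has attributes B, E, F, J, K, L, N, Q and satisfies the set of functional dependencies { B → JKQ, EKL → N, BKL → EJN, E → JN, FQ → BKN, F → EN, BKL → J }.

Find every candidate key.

Attributes F, L never appear on any right-hand side, so every candidate key must contain {F, L}.
{F, L}⁺ = {E, F, J, L, N}, which is not all of the schema, so we must add further attributes.
{B, F, L}⁺: B→JKQ adds J, K, Q; BKL→EJN adds E, N → {B, E, F, J, K, L, N, Q}.
{F, L, Q}⁺: FQ→BKN adds B, K, N; F→EN adds E; BKL→J adds J → {B, E, F, J, K, L, N, Q}.
Any other superkey contains one of these as a subset, so there are no further candidate keys.

(B, F, L); (F, L, Q)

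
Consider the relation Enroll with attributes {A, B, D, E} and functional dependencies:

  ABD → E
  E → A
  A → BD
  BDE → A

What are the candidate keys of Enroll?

A, E

{A}⁺: A→BD adds B, D; ABD→E adds E → {A, B, D, E}.
{E}⁺: E→A adds A; A→BD adds B, D → {A, B, D, E}.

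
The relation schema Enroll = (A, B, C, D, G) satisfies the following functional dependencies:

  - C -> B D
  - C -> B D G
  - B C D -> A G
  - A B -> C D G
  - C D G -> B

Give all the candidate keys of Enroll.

{C}, {A, B}

{C}⁺: C→BD adds B, D; C→BDG adds G; BCD→AG adds A → {A, B, C, D, G}.
{A, B}⁺: AB→CDG adds C, D, G → {A, B, C, D, G}.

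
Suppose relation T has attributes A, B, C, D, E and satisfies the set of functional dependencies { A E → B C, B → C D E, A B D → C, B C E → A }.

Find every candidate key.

(B); (A, E)

{B}⁺: B→CDE adds C, D, E; BCE→A adds A → {A, B, C, D, E}.
{A, E}⁺: AE→BC adds B, C; B→CDE adds D → {A, B, C, D, E}. Minimal: {E}⁺ = {E}; {A}⁺ = {A} — none reach the full schema.
Any other superkey contains one of these as a subset, so there are no further candidate keys.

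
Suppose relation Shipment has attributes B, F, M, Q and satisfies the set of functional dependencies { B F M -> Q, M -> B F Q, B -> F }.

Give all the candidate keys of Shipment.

{M}⁺: M→BFQ adds B, F, Q → {B, F, M, Q}.

{M}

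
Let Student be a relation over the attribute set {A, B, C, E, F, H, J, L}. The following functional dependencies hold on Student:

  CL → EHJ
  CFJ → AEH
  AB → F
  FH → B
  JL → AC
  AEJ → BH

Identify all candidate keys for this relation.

Attribute L never appears on the right-hand side of any dependency, so L must belong to every candidate key.
{L}⁺ = {L}, which is not all of the schema, so we must add further attributes.
{C, L}⁺: CL→EHJ adds E, H, J; JL→AC adds A; AEJ→BH adds B; AB→F adds F → {A, B, C, E, F, H, J, L}.
{J, L}⁺: JL→AC adds A, C; CL→EHJ adds E, H; AEJ→BH adds B; AB→F adds F → {A, B, C, E, F, H, J, L}.
Any other superkey contains one of these as a subset, so there are no further candidate keys.

CL, JL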